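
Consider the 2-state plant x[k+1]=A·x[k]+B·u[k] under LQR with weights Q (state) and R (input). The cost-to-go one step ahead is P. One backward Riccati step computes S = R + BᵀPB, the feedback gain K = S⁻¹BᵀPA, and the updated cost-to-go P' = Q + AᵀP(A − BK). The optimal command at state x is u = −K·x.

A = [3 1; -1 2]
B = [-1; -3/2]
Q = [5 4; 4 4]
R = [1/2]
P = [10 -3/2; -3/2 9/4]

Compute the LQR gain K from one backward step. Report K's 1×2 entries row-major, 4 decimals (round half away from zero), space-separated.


BᵀP = [-7.7500 -1.8750]
S = R + BᵀPB = [1/2] + [10.5625] = [11.0625]
BᵀPA = [-21.3750 -11.5000]
K = S⁻¹·BᵀPA = [-1.9322 -1.0395]
A−BK = [1.0678 -0.0395; -3.8983 0.4407]
AᵀP(A−BK) = [59.9492 -4.2203; -4.2203 1.0452]
P' = Q + AᵀP(A−BK) = [64.9492 -0.2203; -0.2203 5.0452]
tr(P') = 69.9944

-1.9322 -1.0395


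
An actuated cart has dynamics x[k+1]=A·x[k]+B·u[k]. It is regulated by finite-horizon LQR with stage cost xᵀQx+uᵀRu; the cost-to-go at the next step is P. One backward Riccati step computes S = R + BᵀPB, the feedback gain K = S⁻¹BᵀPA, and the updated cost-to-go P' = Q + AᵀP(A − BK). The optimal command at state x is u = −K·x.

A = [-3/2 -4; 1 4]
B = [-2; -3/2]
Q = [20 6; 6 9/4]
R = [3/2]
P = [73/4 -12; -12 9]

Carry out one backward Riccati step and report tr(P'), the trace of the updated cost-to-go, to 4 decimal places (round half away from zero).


272.5295

BᵀP = [-18.5000 10.5000]
S = R + BᵀPB = [3/2] + [21.2500] = [22.7500]
BᵀPA = [38.2500 116.0000]
K = S⁻¹·BᵀPA = [1.6813 5.0989]
A−BK = [1.8626 6.1978; 3.5220 11.6484]
AᵀP(A−BK) = [21.7521 70.4670; 70.4670 228.5275]
P' = Q + AᵀP(A−BK) = [41.7521 76.4670; 76.4670 230.7775]
tr(P') = 272.5295


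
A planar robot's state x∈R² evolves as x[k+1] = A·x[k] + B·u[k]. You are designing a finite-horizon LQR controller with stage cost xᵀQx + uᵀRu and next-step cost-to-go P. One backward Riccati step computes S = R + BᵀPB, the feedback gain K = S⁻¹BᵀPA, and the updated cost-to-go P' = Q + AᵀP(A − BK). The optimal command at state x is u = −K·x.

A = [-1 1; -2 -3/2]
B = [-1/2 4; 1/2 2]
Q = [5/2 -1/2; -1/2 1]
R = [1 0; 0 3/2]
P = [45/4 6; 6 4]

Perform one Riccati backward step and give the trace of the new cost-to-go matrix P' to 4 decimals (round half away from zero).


6.1921

BᵀP = [-2.6250 -1.0000; 57.0000 32.0000]
S = R + BᵀPB = [1 0; 0 3/2] + [0.8125 -12.5000; -12.5000 292.0000] = [1.8125 -12.5000; -12.5000 293.5000]
BᵀPA = [4.6250 -1.1250; -121.0000 9.0000]
K = S⁻¹·BᵀPA = [-0.4127 -0.5794; -0.4298 0.0060]
A−BK = [0.5130 0.6864; -0.9340 -1.2223]
AᵀP(A−BK) = [1.1478 1.1543; 1.1543 1.5443]
P' = Q + AᵀP(A−BK) = [3.6478 0.6543; 0.6543 2.5443]
tr(P') = 6.1921


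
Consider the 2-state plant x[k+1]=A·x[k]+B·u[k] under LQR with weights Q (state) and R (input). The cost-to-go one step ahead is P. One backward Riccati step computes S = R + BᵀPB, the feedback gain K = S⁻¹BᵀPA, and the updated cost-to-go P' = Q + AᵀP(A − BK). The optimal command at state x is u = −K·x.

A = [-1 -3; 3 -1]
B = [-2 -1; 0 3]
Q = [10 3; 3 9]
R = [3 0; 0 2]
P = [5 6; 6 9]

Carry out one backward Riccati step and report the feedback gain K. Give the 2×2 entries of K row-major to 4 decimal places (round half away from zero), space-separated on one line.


BᵀP = [-10.0000 -12.0000; 13.0000 21.0000]
S = R + BᵀPB = [3 0; 0 2] + [20.0000 -26.0000; -26.0000 50.0000] = [23.0000 -26.0000; -26.0000 52.0000]
BᵀPA = [-26.0000 42.0000; 50.0000 -60.0000]
K = S⁻¹·BᵀPA = [-0.1000 1.2000; 0.9115 -0.5538]
A−BK = [-0.2885 -1.1538; 0.2654 0.6615]
AᵀP(A−BK) = [1.8231 -1.1077; -1.1077 6.3692]
P' = Q + AᵀP(A−BK) = [11.8231 1.8923; 1.8923 15.3692]
tr(P') = 27.1923

-0.1000 1.2000 0.9115 -0.5538


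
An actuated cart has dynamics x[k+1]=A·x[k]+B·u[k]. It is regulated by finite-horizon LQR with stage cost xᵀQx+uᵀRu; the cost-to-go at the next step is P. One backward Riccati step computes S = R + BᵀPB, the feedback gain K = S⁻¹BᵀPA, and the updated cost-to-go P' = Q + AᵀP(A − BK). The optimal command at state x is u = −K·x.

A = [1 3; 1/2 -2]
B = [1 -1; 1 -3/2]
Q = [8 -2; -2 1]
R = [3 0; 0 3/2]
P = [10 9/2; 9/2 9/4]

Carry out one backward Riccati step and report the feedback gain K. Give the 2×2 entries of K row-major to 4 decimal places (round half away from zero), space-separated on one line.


0.2278 0.4266 -0.5015 -0.7982

BᵀP = [14.5000 6.7500; -16.7500 -7.8750]
S = R + BᵀPB = [3 0; 0 3/2] + [21.2500 -24.6250; -24.6250 28.5625] = [24.2500 -24.6250; -24.6250 30.0625]
BᵀPA = [17.8750 30.0000; -20.6875 -34.5000]
K = S⁻¹·BᵀPA = [0.2278 0.4266; -0.5015 -0.7982]
A−BK = [0.2706 1.7752; -0.4801 -3.6239]
AᵀP(A−BK) = [0.6147 1.3624; 1.3624 4.6651]
P' = Q + AᵀP(A−BK) = [8.6147 -0.6376; -0.6376 5.6651]
tr(P') = 14.2798


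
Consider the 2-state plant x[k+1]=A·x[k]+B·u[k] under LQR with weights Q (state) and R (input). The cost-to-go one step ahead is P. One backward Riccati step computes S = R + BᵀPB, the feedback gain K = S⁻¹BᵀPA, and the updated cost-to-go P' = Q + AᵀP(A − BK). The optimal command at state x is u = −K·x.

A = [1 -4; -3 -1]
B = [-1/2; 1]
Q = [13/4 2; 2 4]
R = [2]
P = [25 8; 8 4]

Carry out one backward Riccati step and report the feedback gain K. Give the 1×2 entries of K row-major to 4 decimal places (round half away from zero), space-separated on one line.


BᵀP = [-4.5000 0.0000]
S = R + BᵀPB = [2] + [2.2500] = [4.2500]
BᵀPA = [-4.5000 18.0000]
K = S⁻¹·BᵀPA = [-1.0588 4.2353]
A−BK = [0.4706 -1.8824; -1.9412 -5.2353]
AᵀP(A−BK) = [8.2353 19.0588; 19.0588 391.7647]
P' = Q + AᵀP(A−BK) = [11.4853 21.0588; 21.0588 395.7647]
tr(P') = 407.2500

-1.0588 4.2353


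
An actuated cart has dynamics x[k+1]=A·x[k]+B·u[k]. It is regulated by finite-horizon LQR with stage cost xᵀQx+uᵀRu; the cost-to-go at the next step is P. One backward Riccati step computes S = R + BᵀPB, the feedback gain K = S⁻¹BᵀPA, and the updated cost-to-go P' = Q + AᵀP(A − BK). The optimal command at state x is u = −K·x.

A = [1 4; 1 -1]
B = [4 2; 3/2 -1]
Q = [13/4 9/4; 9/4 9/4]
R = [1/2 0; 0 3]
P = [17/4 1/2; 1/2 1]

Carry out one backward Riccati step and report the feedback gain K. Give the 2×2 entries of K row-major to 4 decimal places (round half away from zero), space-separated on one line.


BᵀP = [17.7500 3.5000; 8.0000 0.0000]
S = R + BᵀPB = [1/2 0; 0 3] + [76.2500 32.0000; 32.0000 16.0000] = [76.7500 32.0000; 32.0000 19.0000]
BᵀPA = [21.2500 67.5000; 8.0000 32.0000]
K = S⁻¹·BᵀPA = [0.3402 0.5953; -0.1520 0.6816]
A−BK = [-0.0570 0.2556; 0.3377 -1.2113]
AᵀP(A−BK) = [0.2358 -0.6028; -0.6028 3.0063]
P' = Q + AᵀP(A−BK) = [3.4858 1.6472; 1.6472 5.2563]
tr(P') = 8.7421

0.3402 0.5953 -0.1520 0.6816


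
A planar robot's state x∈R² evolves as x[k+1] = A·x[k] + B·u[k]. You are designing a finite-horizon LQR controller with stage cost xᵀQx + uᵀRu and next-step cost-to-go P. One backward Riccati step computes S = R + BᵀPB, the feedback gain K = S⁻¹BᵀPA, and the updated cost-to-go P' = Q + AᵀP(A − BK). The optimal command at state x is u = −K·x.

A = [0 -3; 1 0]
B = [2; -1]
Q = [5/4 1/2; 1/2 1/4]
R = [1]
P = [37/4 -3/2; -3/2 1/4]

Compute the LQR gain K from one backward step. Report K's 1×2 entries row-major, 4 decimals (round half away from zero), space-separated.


-0.0734 -1.3559

BᵀP = [20.0000 -3.2500]
S = R + BᵀPB = [1] + [43.2500] = [44.2500]
BᵀPA = [-3.2500 -60.0000]
K = S⁻¹·BᵀPA = [-0.0734 -1.3559]
A−BK = [0.1469 -0.2881; 0.9266 -1.3559]
AᵀP(A−BK) = [0.0113 0.0932; 0.0932 1.8941]
P' = Q + AᵀP(A−BK) = [1.2613 0.5932; 0.5932 2.1441]
tr(P') = 3.4054


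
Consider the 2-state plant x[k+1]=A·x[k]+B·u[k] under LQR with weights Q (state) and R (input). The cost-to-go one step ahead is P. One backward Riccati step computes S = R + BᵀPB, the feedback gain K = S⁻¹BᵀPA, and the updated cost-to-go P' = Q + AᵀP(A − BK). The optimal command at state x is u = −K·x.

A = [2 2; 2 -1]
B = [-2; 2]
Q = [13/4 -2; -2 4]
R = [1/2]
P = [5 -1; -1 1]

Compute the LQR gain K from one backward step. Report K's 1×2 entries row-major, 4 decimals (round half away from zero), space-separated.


-0.4923 -0.8615

BᵀP = [-12.0000 4.0000]
S = R + BᵀPB = [1/2] + [32.0000] = [32.5000]
BᵀPA = [-16.0000 -28.0000]
K = S⁻¹·BᵀPA = [-0.4923 -0.8615]
A−BK = [1.0154 0.2769; 2.9846 0.7231]
AᵀP(A−BK) = [8.1231 2.2154; 2.2154 0.8769]
P' = Q + AᵀP(A−BK) = [11.3731 0.2154; 0.2154 4.8769]
tr(P') = 16.2500


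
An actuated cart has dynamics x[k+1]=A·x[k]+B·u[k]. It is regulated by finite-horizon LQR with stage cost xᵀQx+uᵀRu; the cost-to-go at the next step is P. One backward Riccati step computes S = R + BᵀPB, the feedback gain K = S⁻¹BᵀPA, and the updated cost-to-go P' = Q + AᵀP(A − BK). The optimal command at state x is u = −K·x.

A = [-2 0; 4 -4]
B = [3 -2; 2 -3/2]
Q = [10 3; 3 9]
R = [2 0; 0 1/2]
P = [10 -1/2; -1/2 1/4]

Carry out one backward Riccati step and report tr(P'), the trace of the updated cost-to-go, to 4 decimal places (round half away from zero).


BᵀP = [29.0000 -1.0000; -19.2500 0.6250]
S = R + BᵀPB = [2 0; 0 1/2] + [85.0000 -56.5000; -56.5000 37.5625] = [87.0000 -56.5000; -56.5000 38.0625]
BᵀPA = [-62.0000 4.0000; 41.0000 -2.5000]
K = S⁻¹·BᵀPA = [-0.3639 0.0923; 0.5370 0.0713]
A−BK = [0.1657 -0.1342; 5.5333 -4.0776]
AᵀP(A−BK) = [7.4211 -5.2019; -5.2019 3.8091]
P' = Q + AᵀP(A−BK) = [17.4211 -2.2019; -2.2019 12.8091]
tr(P') = 30.2302

30.2302


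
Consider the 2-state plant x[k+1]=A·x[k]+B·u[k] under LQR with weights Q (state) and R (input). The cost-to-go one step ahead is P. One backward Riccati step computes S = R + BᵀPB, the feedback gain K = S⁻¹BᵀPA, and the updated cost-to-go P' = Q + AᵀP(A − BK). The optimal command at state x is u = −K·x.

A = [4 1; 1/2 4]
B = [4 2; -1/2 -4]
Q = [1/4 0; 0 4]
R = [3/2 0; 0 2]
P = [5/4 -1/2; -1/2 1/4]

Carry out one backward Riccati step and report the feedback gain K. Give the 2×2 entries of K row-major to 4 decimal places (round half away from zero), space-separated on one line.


BᵀP = [5.2500 -2.1250; 4.5000 -2.0000]
S = R + BᵀPB = [3/2 0; 0 2] + [22.0625 19.0000; 19.0000 17.0000] = [23.5625 19.0000; 19.0000 19.0000]
BᵀPA = [19.9375 -3.2500; 17.0000 -3.5000]
K = S⁻¹·BᵀPA = [0.6438 0.0548; 0.2509 -0.2390]
A−BK = [0.9229 1.2588; 1.8255 3.0714]
AᵀP(A−BK) = [0.9607 0.2206; 0.2206 0.5916]
P' = Q + AᵀP(A−BK) = [1.2107 0.2206; 0.2206 4.5916]
tr(P') = 5.8023

0.6438 0.0548 0.2509 -0.2390


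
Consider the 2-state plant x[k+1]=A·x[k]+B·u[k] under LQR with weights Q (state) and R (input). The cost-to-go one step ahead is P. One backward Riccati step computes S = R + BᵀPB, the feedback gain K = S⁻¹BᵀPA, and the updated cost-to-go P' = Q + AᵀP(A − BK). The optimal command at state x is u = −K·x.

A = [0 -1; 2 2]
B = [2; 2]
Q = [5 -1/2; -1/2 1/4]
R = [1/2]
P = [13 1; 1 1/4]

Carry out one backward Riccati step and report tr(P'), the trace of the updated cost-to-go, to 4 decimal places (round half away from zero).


7.2419

BᵀP = [28.0000 2.5000]
S = R + BᵀPB = [1/2] + [61.0000] = [61.5000]
BᵀPA = [5.0000 -23.0000]
K = S⁻¹·BᵀPA = [0.0813 -0.3740]
A−BK = [-0.1626 -0.2520; 1.8374 2.7480]
AᵀP(A−BK) = [0.5935 0.8699; 0.8699 1.3984]
P' = Q + AᵀP(A−BK) = [5.5935 0.3699; 0.3699 1.6484]
tr(P') = 7.2419


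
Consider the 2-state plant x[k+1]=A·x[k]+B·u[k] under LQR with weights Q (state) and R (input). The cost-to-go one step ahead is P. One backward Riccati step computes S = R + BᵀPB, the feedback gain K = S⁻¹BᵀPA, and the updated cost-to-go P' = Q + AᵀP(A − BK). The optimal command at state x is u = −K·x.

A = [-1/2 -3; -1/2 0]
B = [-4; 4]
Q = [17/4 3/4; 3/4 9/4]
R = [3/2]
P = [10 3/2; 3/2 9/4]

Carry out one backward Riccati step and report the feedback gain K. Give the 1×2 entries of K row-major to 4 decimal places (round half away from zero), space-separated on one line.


0.1037 0.6823

BᵀP = [-34.0000 3.0000]
S = R + BᵀPB = [3/2] + [148.0000] = [149.5000]
BᵀPA = [15.5000 102.0000]
K = S⁻¹·BᵀPA = [0.1037 0.6823]
A−BK = [-0.0853 -0.2709; -0.9147 -2.7291]
AᵀP(A−BK) = [2.2055 6.6747; 6.6747 20.4080]
P' = Q + AᵀP(A−BK) = [6.4555 7.4247; 7.4247 22.6580]
tr(P') = 29.1135


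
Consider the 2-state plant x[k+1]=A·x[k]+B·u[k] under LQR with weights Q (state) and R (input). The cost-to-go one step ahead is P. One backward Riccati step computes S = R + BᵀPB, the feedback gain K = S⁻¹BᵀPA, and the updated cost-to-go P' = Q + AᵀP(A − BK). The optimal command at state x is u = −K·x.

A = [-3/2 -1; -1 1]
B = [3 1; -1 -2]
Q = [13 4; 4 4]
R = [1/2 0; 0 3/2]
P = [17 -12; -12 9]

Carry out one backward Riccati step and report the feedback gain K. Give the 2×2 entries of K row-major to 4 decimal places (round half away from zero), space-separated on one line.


BᵀP = [63.0000 -45.0000; 41.0000 -30.0000]
S = R + BᵀPB = [1/2 0; 0 3/2] + [234.0000 153.0000; 153.0000 101.0000] = [234.5000 153.0000; 153.0000 102.5000]
BᵀPA = [-49.5000 -108.0000; -31.5000 -71.0000]
K = S⁻¹·BᵀPA = [-0.4053 -0.3300; 0.2977 -0.2001]
A−BK = [-0.5817 0.1901; -0.8099 0.2698]
AᵀP(A−BK) = [0.5641 -0.1381; -0.1381 0.1530]
P' = Q + AᵀP(A−BK) = [13.5641 3.8619; 3.8619 4.1530]
tr(P') = 17.7171

-0.4053 -0.3300 0.2977 -0.2001


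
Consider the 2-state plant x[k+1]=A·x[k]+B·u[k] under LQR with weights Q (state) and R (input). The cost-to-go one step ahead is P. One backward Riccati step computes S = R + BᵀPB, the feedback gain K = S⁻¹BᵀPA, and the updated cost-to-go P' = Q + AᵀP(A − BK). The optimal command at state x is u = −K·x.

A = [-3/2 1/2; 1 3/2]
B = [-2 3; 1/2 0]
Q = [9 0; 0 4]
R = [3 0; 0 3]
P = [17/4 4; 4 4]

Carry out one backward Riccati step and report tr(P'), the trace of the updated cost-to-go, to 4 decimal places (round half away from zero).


14.8125

BᵀP = [-6.5000 -6.0000; 12.7500 12.0000]
S = R + BᵀPB = [3 0; 0 3] + [10.0000 -19.5000; -19.5000 38.2500] = [13.0000 -19.5000; -19.5000 41.2500]
BᵀPA = [3.7500 -12.2500; -7.1250 24.3750]
K = S⁻¹·BᵀPA = [0.1010 -0.1923; -0.1250 0.5000]
A−BK = [-0.9231 -1.3846; 0.9495 1.5962]
AᵀP(A−BK) = [0.2933 0.0962; 0.0962 1.5192]
P' = Q + AᵀP(A−BK) = [9.2933 0.0962; 0.0962 5.5192]
tr(P') = 14.8125


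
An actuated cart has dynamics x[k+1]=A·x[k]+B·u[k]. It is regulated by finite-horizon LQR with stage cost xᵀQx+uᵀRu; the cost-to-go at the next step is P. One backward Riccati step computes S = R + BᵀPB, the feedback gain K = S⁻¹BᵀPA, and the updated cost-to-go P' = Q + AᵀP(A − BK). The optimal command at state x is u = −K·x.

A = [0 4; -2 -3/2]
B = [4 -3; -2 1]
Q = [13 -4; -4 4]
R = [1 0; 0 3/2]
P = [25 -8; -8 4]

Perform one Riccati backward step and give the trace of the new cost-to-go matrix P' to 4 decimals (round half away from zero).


21.6496

BᵀP = [116.0000 -40.0000; -83.0000 28.0000]
S = R + BᵀPB = [1 0; 0 3/2] + [544.0000 -388.0000; -388.0000 277.0000] = [545.0000 -388.0000; -388.0000 278.5000]
BᵀPA = [80.0000 524.0000; -56.0000 -374.0000]
K = S⁻¹·BᵀPA = [0.4457 0.6637; 0.4199 -0.4182]
A−BK = [-0.5232 0.0904; -1.5285 0.2457]
AᵀP(A−BK) = [3.8563 -0.5184; -0.5184 0.7933]
P' = Q + AᵀP(A−BK) = [16.8563 -4.5184; -4.5184 4.7933]
tr(P') = 21.6496


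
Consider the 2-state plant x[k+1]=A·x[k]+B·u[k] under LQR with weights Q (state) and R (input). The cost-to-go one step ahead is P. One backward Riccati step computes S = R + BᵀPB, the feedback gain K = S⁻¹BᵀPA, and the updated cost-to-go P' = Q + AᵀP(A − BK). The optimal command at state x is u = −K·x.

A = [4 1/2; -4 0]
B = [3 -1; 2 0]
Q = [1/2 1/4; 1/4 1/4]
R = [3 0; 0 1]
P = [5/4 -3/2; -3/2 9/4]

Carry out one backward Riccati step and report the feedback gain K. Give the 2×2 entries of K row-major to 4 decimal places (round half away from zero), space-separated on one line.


-0.1333 0.0333 -4.9333 -0.2667

BᵀP = [0.7500 0.0000; -1.2500 1.5000]
S = R + BᵀPB = [3 0; 0 1] + [2.2500 -0.7500; -0.7500 1.2500] = [5.2500 -0.7500; -0.7500 2.2500]
BᵀPA = [3.0000 0.3750; -11.0000 -0.6250]
K = S⁻¹·BᵀPA = [-0.1333 0.0333; -4.9333 -0.2667]
A−BK = [-0.5333 0.1333; -3.7333 -0.0667]
AᵀP(A−BK) = [50.1333 2.4667; 2.4667 0.1333]
P' = Q + AᵀP(A−BK) = [50.6333 2.7167; 2.7167 0.3833]
tr(P') = 51.0167


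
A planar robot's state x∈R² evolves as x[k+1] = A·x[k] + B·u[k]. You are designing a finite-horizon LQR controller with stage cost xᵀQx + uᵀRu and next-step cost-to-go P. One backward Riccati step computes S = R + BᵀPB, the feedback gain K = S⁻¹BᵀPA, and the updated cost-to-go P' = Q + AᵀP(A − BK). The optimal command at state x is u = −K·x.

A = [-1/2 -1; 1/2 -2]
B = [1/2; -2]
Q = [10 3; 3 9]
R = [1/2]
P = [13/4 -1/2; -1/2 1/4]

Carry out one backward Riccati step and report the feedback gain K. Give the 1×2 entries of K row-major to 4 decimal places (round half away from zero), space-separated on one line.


-0.5094 -0.3396

BᵀP = [2.6250 -0.7500]
S = R + BᵀPB = [1/2] + [2.8125] = [3.3125]
BᵀPA = [-1.6875 -1.1250]
K = S⁻¹·BᵀPA = [-0.5094 -0.3396]
A−BK = [-0.2453 -0.8302; -0.5189 -2.6792]
AᵀP(A−BK) = [0.2653 0.5519; 0.5519 1.8679]
P' = Q + AᵀP(A−BK) = [10.2653 3.5519; 3.5519 10.8679]
tr(P') = 21.1333


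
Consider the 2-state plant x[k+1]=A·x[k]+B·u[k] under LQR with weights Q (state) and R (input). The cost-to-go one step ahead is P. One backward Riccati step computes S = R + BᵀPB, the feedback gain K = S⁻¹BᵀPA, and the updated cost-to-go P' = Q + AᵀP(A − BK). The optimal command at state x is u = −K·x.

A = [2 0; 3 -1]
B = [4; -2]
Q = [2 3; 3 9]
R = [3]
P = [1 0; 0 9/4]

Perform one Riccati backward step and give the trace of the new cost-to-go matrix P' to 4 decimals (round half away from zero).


35.6964

BᵀP = [4.0000 -4.5000]
S = R + BᵀPB = [3] + [25.0000] = [28.0000]
BᵀPA = [-5.5000 4.5000]
K = S⁻¹·BᵀPA = [-0.1964 0.1607]
A−BK = [2.7857 -0.6429; 2.6071 -0.6786]
AᵀP(A−BK) = [23.1696 -5.8661; -5.8661 1.5268]
P' = Q + AᵀP(A−BK) = [25.1696 -2.8661; -2.8661 10.5268]
tr(P') = 35.6964


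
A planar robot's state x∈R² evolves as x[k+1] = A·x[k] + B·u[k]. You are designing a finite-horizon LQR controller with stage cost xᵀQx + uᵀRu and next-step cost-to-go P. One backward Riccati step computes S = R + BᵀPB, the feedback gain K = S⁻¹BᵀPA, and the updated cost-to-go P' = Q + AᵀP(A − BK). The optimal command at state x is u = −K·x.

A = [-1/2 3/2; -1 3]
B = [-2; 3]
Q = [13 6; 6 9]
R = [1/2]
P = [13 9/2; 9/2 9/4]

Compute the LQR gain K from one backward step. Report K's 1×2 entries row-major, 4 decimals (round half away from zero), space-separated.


0.4533 -1.3600

BᵀP = [-12.5000 -2.2500]
S = R + BᵀPB = [1/2] + [18.2500] = [18.7500]
BᵀPA = [8.5000 -25.5000]
K = S⁻¹·BᵀPA = [0.4533 -1.3600]
A−BK = [0.4067 -1.2200; -2.3600 7.0800]
AᵀP(A−BK) = [6.1467 -18.4400; -18.4400 55.3200]
P' = Q + AᵀP(A−BK) = [19.1467 -12.4400; -12.4400 64.3200]
tr(P') = 83.4667


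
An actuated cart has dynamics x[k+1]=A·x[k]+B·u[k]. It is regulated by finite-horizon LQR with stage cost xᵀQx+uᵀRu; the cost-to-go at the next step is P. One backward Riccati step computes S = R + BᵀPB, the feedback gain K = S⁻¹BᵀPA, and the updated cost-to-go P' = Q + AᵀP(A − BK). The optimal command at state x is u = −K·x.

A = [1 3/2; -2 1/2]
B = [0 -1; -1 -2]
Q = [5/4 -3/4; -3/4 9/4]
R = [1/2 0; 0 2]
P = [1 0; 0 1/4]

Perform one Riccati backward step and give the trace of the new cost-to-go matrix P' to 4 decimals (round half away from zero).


BᵀP = [0.0000 -0.2500; -1.0000 -0.5000]
S = R + BᵀPB = [1/2 0; 0 2] + [0.2500 0.5000; 0.5000 2.0000] = [0.7500 0.5000; 0.5000 4.0000]
BᵀPA = [0.5000 -0.1250; 0.0000 -1.7500]
K = S⁻¹·BᵀPA = [0.7273 0.1364; -0.0909 -0.4545]
A−BK = [0.9091 1.0455; -1.4545 -0.2727]
AᵀP(A−BK) = [1.6364 1.1818; 1.1818 1.5341]
P' = Q + AᵀP(A−BK) = [2.8864 0.4318; 0.4318 3.7841]
tr(P') = 6.6705

6.6705


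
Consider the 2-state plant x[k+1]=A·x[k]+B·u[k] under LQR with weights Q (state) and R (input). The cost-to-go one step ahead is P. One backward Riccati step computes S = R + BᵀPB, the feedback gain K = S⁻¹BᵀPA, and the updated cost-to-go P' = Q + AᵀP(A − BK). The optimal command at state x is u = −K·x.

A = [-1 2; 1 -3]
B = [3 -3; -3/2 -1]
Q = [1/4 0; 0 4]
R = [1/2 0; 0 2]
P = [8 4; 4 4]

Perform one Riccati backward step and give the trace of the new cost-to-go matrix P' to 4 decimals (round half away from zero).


6.5017

BᵀP = [18.0000 6.0000; -28.0000 -16.0000]
S = R + BᵀPB = [1/2 0; 0 2] + [45.0000 -60.0000; -60.0000 100.0000] = [45.5000 -60.0000; -60.0000 102.0000]
BᵀPA = [-12.0000 18.0000; 12.0000 -8.0000]
K = S⁻¹·BᵀPA = [-0.4841 1.3026; -0.1671 0.6878]
A−BK = [-0.0490 0.1556; 0.1066 -0.3583]
AᵀP(A−BK) = [0.1960 -0.6225; -0.6225 2.0557]
P' = Q + AᵀP(A−BK) = [0.4460 -0.6225; -0.6225 6.0557]
tr(P') = 6.5017


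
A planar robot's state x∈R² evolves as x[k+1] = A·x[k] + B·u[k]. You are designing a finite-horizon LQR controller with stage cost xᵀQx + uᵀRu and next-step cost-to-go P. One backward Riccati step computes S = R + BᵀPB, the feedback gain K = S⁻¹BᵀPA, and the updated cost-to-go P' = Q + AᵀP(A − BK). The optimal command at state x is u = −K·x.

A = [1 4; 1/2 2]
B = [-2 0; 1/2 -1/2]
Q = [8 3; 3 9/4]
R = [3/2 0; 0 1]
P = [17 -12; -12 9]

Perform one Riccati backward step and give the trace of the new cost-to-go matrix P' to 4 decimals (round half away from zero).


15.6743

BᵀP = [-40.0000 28.5000; 6.0000 -4.5000]
S = R + BᵀPB = [3/2 0; 0 1] + [94.2500 -14.2500; -14.2500 2.2500] = [95.7500 -14.2500; -14.2500 3.2500]
BᵀPA = [-25.7500 -103.0000; 3.7500 15.0000]
K = S⁻¹·BᵀPA = [-0.2798 -1.1191; -0.0728 -0.2913]
A−BK = [0.4405 1.7618; 0.6035 2.4139]
AᵀP(A−BK) = [0.3191 1.2763; 1.2763 5.1052]
P' = Q + AᵀP(A−BK) = [8.3191 4.2763; 4.2763 7.3552]
tr(P') = 15.6743


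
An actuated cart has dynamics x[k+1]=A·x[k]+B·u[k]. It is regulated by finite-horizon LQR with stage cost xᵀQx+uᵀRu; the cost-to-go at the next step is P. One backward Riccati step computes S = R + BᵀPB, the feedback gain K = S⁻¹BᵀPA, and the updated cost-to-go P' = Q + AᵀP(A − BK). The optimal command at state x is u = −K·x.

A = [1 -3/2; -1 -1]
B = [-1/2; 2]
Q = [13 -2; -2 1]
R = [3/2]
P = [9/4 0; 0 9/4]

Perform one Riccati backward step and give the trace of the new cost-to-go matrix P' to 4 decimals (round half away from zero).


BᵀP = [-1.1250 4.5000]
S = R + BᵀPB = [3/2] + [9.5625] = [11.0625]
BᵀPA = [-5.6250 -2.8125]
K = S⁻¹·BᵀPA = [-0.5085 -0.2542]
A−BK = [0.7458 -1.6271; 0.0169 -0.4915]
AᵀP(A−BK) = [1.6398 -2.5551; -2.5551 6.5975]
P' = Q + AᵀP(A−BK) = [14.6398 -4.5551; -4.5551 7.5975]
tr(P') = 22.2373

22.2373


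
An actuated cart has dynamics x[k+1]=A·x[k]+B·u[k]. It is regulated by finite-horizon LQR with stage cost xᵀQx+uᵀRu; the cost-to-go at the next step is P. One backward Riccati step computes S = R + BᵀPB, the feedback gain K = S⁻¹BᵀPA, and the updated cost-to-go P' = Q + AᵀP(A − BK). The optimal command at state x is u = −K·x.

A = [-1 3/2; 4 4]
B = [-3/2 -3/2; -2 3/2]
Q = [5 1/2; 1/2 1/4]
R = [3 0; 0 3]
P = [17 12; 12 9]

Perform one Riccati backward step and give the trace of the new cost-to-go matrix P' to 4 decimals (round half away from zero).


16.3547

BᵀP = [-49.5000 -36.0000; -7.5000 -4.5000]
S = R + BᵀPB = [3 0; 0 3] + [146.2500 20.2500; 20.2500 4.5000] = [149.2500 20.2500; 20.2500 7.5000]
BᵀPA = [-94.5000 -218.2500; -10.5000 -29.2500]
K = S⁻¹·BᵀPA = [-0.6994 -1.4726; 0.4885 0.0761]
A−BK = [-1.3164 -0.5948; 1.8684 0.9405]
AᵀP(A−BK) = [4.0317 4.1348; 4.1348 7.0730]
P' = Q + AᵀP(A−BK) = [9.0317 4.6348; 4.6348 7.3230]
tr(P') = 16.3547


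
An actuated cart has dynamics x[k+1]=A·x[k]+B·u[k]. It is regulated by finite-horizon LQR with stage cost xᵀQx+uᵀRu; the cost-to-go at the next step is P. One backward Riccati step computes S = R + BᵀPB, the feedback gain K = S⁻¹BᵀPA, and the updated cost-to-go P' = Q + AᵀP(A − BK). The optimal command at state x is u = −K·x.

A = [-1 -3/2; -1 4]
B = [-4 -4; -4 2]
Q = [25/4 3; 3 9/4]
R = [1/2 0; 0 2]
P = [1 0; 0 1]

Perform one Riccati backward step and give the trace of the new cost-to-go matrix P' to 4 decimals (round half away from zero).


BᵀP = [-4.0000 -4.0000; -4.0000 2.0000]
S = R + BᵀPB = [1/2 0; 0 2] + [32.0000 8.0000; 8.0000 20.0000] = [32.5000 8.0000; 8.0000 22.0000]
BᵀPA = [8.0000 -10.0000; 2.0000 14.0000]
K = S⁻¹·BᵀPA = [0.2458 -0.5100; 0.0015 0.8218]
A−BK = [-0.0108 -0.2527; -0.0200 0.3164]
AᵀP(A−BK) = [0.0307 -0.0637; -0.0637 1.6448]
P' = Q + AᵀP(A−BK) = [6.2807 2.9363; 2.9363 3.8948]
tr(P') = 10.1755

10.1755


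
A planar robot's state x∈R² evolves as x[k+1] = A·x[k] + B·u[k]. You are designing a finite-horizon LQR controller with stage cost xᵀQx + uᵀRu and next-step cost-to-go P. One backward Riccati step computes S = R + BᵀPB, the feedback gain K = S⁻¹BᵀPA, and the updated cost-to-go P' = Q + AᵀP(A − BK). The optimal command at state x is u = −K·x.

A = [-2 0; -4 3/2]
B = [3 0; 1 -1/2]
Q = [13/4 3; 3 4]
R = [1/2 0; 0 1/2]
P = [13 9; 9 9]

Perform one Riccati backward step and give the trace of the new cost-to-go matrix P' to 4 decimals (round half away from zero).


20.4338

BᵀP = [48.0000 36.0000; -4.5000 -4.5000]
S = R + BᵀPB = [1/2 0; 0 1/2] + [180.0000 -18.0000; -18.0000 2.2500] = [180.5000 -18.0000; -18.0000 2.7500]
BᵀPA = [-240.0000 54.0000; 27.0000 -6.7500]
K = S⁻¹·BᵀPA = [-1.0094 0.1566; 3.2110 -1.4293]
A−BK = [1.0283 -0.4699; -1.3851 0.6287]
AᵀP(A−BK) = [11.0399 -4.8165; -4.8165 2.1439]
P' = Q + AᵀP(A−BK) = [14.2899 -1.8165; -1.8165 6.1439]
tr(P') = 20.4338


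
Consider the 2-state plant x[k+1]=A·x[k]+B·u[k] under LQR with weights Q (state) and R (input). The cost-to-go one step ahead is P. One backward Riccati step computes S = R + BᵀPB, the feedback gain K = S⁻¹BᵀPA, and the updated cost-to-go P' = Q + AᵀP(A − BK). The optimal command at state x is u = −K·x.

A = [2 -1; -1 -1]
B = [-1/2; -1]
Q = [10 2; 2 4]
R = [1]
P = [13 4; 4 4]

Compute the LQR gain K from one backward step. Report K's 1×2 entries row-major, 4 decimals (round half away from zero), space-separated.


BᵀP = [-10.5000 -6.0000]
S = R + BᵀPB = [1] + [11.2500] = [12.2500]
BᵀPA = [-15.0000 16.5000]
K = S⁻¹·BᵀPA = [-1.2245 1.3469]
A−BK = [1.3878 -0.3265; -2.2245 0.3469]
AᵀP(A−BK) = [21.6327 -5.7959; -5.7959 2.7755]
P' = Q + AᵀP(A−BK) = [31.6327 -3.7959; -3.7959 6.7755]
tr(P') = 38.4082

-1.2245 1.3469


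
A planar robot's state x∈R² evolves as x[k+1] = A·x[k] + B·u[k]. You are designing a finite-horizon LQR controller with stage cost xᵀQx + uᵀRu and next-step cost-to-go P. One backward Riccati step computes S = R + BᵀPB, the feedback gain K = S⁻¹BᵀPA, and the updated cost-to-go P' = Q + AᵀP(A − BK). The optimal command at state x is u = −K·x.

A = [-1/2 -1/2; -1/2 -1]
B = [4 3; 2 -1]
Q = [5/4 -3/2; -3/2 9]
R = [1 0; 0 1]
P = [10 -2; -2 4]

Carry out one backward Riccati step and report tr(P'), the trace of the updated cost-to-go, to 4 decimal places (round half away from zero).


10.4972

BᵀP = [36.0000 0.0000; 32.0000 -10.0000]
S = R + BᵀPB = [1 0; 0 1] + [144.0000 108.0000; 108.0000 106.0000] = [145.0000 108.0000; 108.0000 107.0000]
BᵀPA = [-18.0000 -18.0000; -11.0000 -6.0000]
K = S⁻¹·BᵀPA = [-0.1916 -0.3319; 0.0906 0.2789]
A−BK = [-0.0053 -0.0092; -0.0261 -0.0574]
AᵀP(A−BK) = [0.0474 0.0943; 0.0943 0.1998]
P' = Q + AᵀP(A−BK) = [1.2974 -1.4057; -1.4057 9.1998]
tr(P') = 10.4972


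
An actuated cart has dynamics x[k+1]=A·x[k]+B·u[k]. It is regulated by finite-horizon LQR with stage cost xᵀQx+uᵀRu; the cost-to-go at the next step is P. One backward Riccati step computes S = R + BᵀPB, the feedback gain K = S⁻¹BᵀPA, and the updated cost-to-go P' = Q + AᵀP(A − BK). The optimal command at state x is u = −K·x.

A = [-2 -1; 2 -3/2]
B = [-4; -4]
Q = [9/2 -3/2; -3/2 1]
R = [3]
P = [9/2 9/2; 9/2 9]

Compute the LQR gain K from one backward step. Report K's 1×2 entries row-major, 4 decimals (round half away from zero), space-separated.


BᵀP = [-36.0000 -54.0000]
S = R + BᵀPB = [3] + [360.0000] = [363.0000]
BᵀPA = [-36.0000 117.0000]
K = S⁻¹·BᵀPA = [-0.0992 0.3223]
A−BK = [-2.3967 0.2893; 1.6033 -0.2107]
AᵀP(A−BK) = [14.4298 -1.8967; -1.8967 0.5393]
P' = Q + AᵀP(A−BK) = [18.9298 -3.3967; -3.3967 1.5393]
tr(P') = 20.4690

-0.0992 0.3223


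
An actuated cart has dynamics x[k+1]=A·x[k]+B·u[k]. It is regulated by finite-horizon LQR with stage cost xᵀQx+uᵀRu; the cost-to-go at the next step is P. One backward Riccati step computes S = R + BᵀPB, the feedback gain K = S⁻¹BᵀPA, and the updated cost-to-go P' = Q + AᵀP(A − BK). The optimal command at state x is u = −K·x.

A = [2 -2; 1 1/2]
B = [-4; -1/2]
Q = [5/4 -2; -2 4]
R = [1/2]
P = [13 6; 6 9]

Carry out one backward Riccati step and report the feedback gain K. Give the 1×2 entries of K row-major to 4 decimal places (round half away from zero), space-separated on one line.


-0.5900 0.4079

BᵀP = [-55.0000 -28.5000]
S = R + BᵀPB = [1/2] + [234.2500] = [234.7500]
BᵀPA = [-138.5000 95.7500]
K = S⁻¹·BᵀPA = [-0.5900 0.4079]
A−BK = [-0.3600 -0.3685; 0.7050 0.7039]
AᵀP(A−BK) = [3.2865 2.9915; 2.9915 3.1954]
P' = Q + AᵀP(A−BK) = [4.5365 0.9915; 0.9915 7.1954]
tr(P') = 11.7319


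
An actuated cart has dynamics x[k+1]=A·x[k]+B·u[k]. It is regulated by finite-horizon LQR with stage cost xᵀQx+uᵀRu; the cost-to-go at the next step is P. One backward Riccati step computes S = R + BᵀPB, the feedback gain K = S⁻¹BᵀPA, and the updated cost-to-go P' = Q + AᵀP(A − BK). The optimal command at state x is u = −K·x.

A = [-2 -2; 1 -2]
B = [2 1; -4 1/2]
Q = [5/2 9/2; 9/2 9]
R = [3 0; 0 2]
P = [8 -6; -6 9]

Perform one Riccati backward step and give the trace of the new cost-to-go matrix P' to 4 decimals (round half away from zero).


21.0778

BᵀP = [40.0000 -48.0000; 5.0000 -1.5000]
S = R + BᵀPB = [3 0; 0 2] + [272.0000 16.0000; 16.0000 4.2500] = [275.0000 16.0000; 16.0000 6.2500]
BᵀPA = [-128.0000 16.0000; -11.5000 -7.0000]
K = S⁻¹·BᵀPA = [-0.4211 0.1449; -0.7619 -1.4910]
A−BK = [-0.3958 -0.7988; -0.3035 -0.6748]
AᵀP(A−BK) = [2.3340 3.4045; 3.4045 7.2439]
P' = Q + AᵀP(A−BK) = [4.8340 7.9045; 7.9045 16.2439]
tr(P') = 21.0778


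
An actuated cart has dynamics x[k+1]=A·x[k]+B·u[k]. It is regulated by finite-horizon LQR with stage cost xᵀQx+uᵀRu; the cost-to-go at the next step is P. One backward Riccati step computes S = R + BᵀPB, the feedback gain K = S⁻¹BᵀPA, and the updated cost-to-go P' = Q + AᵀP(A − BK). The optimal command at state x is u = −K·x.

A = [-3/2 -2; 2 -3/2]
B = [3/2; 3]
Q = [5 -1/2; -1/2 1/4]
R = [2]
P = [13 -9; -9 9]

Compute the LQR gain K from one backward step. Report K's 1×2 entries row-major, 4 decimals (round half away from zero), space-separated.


1.2240 -0.1680

BᵀP = [-7.5000 13.5000]
S = R + BᵀPB = [2] + [29.2500] = [31.2500]
BᵀPA = [38.2500 -5.2500]
K = S⁻¹·BᵀPA = [1.2240 -0.1680]
A−BK = [-3.3360 -1.7480; -1.6720 -0.9960]
AᵀP(A−BK) = [72.4320 34.1760; 34.1760 17.3680]
P' = Q + AᵀP(A−BK) = [77.4320 33.6760; 33.6760 17.6180]
tr(P') = 95.0500


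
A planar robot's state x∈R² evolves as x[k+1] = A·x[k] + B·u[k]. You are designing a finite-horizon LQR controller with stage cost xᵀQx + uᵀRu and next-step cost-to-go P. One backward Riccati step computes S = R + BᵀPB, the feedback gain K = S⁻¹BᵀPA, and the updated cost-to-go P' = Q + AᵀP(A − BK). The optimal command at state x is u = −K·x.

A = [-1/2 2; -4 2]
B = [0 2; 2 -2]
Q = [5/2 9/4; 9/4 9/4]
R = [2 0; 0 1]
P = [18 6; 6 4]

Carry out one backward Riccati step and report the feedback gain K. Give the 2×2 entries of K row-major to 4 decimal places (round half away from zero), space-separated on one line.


BᵀP = [12.0000 8.0000; 24.0000 4.0000]
S = R + BᵀPB = [2 0; 0 1] + [16.0000 8.0000; 8.0000 40.0000] = [18.0000 8.0000; 8.0000 41.0000]
BᵀPA = [-38.0000 40.0000; -28.0000 56.0000]
K = S⁻¹·BᵀPA = [-1.9792 1.7685; -0.2967 1.0208]
A−BK = [0.0935 -0.0415; -0.6350 0.5045]
AᵀP(A−BK) = [8.9807 -8.2136; -8.2136 8.0950]
P' = Q + AᵀP(A−BK) = [11.4807 -5.9636; -5.9636 10.3450]
tr(P') = 21.8257

-1.9792 1.7685 -0.2967 1.0208


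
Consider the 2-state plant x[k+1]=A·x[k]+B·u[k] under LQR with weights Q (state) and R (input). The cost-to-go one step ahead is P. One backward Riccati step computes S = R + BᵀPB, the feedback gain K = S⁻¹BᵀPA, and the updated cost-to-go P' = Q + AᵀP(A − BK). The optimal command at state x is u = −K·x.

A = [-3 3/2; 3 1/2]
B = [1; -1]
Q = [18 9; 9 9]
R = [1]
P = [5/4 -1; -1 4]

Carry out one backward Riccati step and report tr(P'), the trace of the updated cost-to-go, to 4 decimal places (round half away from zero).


BᵀP = [2.2500 -5.0000]
S = R + BᵀPB = [1] + [7.2500] = [8.2500]
BᵀPA = [-21.7500 0.8750]
K = S⁻¹·BᵀPA = [-2.6364 0.1061]
A−BK = [-0.3636 1.3939; 0.3636 0.6061]
AᵀP(A−BK) = [7.9091 -0.3182; -0.3182 2.2197]
P' = Q + AᵀP(A−BK) = [25.9091 8.6818; 8.6818 11.2197]
tr(P') = 37.1288

37.1288


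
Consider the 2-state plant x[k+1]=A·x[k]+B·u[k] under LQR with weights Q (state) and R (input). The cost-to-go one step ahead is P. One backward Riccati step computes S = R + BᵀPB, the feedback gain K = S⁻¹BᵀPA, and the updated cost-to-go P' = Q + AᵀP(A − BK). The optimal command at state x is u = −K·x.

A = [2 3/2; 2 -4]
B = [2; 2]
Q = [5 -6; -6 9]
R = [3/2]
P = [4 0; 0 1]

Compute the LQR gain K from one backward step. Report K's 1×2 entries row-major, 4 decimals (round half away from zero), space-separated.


0.9302 0.1860

BᵀP = [8.0000 2.0000]
S = R + BᵀPB = [3/2] + [20.0000] = [21.5000]
BᵀPA = [20.0000 4.0000]
K = S⁻¹·BᵀPA = [0.9302 0.1860]
A−BK = [0.1395 1.1279; 0.1395 -4.3721]
AᵀP(A−BK) = [1.3953 0.2791; 0.2791 24.2558]
P' = Q + AᵀP(A−BK) = [6.3953 -5.7209; -5.7209 33.2558]
tr(P') = 39.6512


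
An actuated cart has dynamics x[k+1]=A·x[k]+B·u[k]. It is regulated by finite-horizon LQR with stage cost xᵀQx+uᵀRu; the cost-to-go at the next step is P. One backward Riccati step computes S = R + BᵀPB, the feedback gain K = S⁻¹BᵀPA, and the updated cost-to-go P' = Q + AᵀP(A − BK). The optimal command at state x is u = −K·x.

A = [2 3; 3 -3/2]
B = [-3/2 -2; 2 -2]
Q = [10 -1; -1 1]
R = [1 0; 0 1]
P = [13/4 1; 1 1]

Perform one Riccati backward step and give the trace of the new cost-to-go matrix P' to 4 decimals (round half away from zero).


14.1220

BᵀP = [-2.8750 0.5000; -8.5000 -4.0000]
S = R + BᵀPB = [1 0; 0 1] + [5.3125 4.7500; 4.7500 25.0000] = [6.3125 4.7500; 4.7500 26.0000]
BᵀPA = [-4.2500 -9.3750; -29.0000 -19.5000]
K = S⁻¹·BᵀPA = [0.1925 -1.0675; -1.1506 -0.5550]
A−BK = [-0.0124 0.2887; 0.3139 -0.4748]
AᵀP(A−BK) = [1.4521 0.3689; 0.3689 1.6699]
P' = Q + AᵀP(A−BK) = [11.4521 -0.6311; -0.6311 2.6699]
tr(P') = 14.1220


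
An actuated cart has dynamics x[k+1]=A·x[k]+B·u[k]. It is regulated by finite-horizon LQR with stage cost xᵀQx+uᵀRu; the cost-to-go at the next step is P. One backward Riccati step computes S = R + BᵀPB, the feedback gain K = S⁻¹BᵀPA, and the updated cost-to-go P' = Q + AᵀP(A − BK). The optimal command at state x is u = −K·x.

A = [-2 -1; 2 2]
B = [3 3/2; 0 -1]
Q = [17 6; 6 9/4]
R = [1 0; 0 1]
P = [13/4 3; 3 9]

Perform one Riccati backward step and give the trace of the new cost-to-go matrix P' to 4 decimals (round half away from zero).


BᵀP = [9.7500 9.0000; 1.8750 -4.5000]
S = R + BᵀPB = [1 0; 0 1] + [29.2500 5.6250; 5.6250 7.3125] = [30.2500 5.6250; 5.6250 8.3125]
BᵀPA = [-1.5000 8.2500; -12.7500 -10.8750]
K = S⁻¹·BᵀPA = [0.2695 0.5903; -1.7162 -1.7077]
A−BK = [-0.2343 -0.2093; 0.2838 0.2923]
AᵀP(A−BK) = [3.5223 3.6122; 3.6122 3.8089]
P' = Q + AᵀP(A−BK) = [20.5223 9.6122; 9.6122 6.0589]
tr(P') = 26.5812

26.5812


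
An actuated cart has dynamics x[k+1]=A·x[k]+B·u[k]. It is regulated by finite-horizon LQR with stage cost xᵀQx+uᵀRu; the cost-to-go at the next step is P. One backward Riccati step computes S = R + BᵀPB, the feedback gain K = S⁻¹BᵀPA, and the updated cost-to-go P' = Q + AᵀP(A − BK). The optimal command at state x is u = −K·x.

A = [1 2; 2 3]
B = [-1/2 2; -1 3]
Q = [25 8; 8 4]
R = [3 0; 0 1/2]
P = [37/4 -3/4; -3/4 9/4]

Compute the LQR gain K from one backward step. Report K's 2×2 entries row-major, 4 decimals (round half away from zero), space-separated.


BᵀP = [-3.8750 -1.8750; 16.2500 5.2500]
S = R + BᵀPB = [3 0; 0 1/2] + [3.8125 -13.3750; -13.3750 48.2500] = [6.8125 -13.3750; -13.3750 48.7500]
BᵀPA = [-7.6250 -13.3750; 26.7500 48.2500]
K = S⁻¹·BᵀPA = [-0.0910 -0.0436; 0.5238 0.9778]
A−BK = [-0.0930 0.0226; 0.3378 0.0230]
AᵀP(A−BK) = [0.5458 0.2619; 0.2619 0.4889]
P' = Q + AᵀP(A−BK) = [25.5458 8.2619; 8.2619 4.4889]
tr(P') = 30.0347

-0.0910 -0.0436 0.5238 0.9778


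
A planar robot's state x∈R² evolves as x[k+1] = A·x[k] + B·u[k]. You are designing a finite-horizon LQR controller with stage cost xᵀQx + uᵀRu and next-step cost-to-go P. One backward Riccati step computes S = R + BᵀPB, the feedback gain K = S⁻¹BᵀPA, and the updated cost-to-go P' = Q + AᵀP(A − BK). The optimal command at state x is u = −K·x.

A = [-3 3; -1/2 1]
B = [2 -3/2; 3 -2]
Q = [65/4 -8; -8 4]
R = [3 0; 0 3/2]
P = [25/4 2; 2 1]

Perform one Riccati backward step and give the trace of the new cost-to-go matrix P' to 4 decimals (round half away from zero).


BᵀP = [18.5000 7.0000; -13.3750 -5.0000]
S = R + BᵀPB = [3 0; 0 3/2] + [58.0000 -41.7500; -41.7500 30.0625] = [61.0000 -41.7500; -41.7500 31.5625]
BᵀPA = [-59.0000 62.5000; 42.6250 -45.1250]
K = S⁻¹·BᵀPA = [-0.4532 0.4866; 0.7510 -0.7860]
A−BK = [-0.9671 0.8477; 2.3616 -2.0319]
AᵀP(A−BK) = [3.7492 -3.5355; -3.5355 3.3673]
P' = Q + AᵀP(A−BK) = [19.9992 -11.5355; -11.5355 7.3673]
tr(P') = 27.3665

27.3665


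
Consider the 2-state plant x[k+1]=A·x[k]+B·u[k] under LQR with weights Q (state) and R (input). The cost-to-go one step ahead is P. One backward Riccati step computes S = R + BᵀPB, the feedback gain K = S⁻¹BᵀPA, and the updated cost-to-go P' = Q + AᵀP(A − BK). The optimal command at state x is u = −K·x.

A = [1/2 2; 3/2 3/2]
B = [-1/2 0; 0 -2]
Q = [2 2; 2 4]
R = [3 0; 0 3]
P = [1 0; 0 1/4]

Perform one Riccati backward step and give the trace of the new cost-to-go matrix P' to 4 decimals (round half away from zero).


BᵀP = [-0.5000 0.0000; 0.0000 -0.5000]
S = R + BᵀPB = [3 0; 0 3] + [0.2500 0.0000; 0.0000 1.0000] = [3.2500 0.0000; 0.0000 4.0000]
BᵀPA = [-0.2500 -1.0000; -0.7500 -0.7500]
K = S⁻¹·BᵀPA = [-0.0769 -0.3077; -0.1875 -0.1875]
A−BK = [0.4615 1.8462; 1.1250 1.1250]
AᵀP(A−BK) = [0.6526 1.3450; 1.3450 4.1142]
P' = Q + AᵀP(A−BK) = [2.6526 3.3450; 3.3450 8.1142]
tr(P') = 10.7668

10.7668


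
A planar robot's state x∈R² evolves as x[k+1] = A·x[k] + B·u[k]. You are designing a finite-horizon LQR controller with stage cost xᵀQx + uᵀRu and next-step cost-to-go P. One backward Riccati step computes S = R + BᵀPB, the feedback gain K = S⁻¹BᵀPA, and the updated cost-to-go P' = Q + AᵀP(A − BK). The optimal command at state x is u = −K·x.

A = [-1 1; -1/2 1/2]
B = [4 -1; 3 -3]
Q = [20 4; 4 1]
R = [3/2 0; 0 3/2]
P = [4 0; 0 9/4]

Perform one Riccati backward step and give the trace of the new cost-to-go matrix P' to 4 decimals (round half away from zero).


BᵀP = [16.0000 6.7500; -4.0000 -6.7500]
S = R + BᵀPB = [3/2 0; 0 3/2] + [84.2500 -36.2500; -36.2500 24.2500] = [85.7500 -36.2500; -36.2500 25.7500]
BᵀPA = [-19.3750 19.3750; 7.3750 -7.3750]
K = S⁻¹·BᵀPA = [-0.2590 0.2590; -0.0782 0.0782]
A−BK = [-0.0422 0.0422; 0.0424 -0.0424]
AᵀP(A−BK) = [0.1210 -0.1210; -0.1210 0.1210]
P' = Q + AᵀP(A−BK) = [20.1210 3.8790; 3.8790 1.1210]
tr(P') = 21.2419

21.2419
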